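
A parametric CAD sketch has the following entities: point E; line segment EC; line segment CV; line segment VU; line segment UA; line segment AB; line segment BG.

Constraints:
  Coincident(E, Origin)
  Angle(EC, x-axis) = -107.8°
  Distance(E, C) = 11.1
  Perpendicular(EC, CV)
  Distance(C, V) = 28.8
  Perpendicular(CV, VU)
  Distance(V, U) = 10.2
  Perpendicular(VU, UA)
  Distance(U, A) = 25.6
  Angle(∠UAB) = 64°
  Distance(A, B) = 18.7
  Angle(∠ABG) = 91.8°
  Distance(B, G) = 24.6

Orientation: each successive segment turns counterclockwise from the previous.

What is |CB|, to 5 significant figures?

13.174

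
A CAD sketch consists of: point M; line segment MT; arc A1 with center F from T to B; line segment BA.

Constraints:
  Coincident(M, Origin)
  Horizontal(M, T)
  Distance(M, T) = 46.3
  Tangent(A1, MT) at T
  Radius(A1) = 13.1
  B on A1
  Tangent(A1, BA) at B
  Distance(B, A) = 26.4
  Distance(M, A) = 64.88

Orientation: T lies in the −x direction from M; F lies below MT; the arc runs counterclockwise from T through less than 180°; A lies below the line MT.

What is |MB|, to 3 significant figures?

61.2

Checks: ∠(FT, TM) = 90.00° ✓; |FT| = 13.10 ✓; |FB| = 13.10 ✓; ∠(FB, BA) = 90.00° ✓; |BA| = 26.40 ✓; |MA| = 64.88 ✓.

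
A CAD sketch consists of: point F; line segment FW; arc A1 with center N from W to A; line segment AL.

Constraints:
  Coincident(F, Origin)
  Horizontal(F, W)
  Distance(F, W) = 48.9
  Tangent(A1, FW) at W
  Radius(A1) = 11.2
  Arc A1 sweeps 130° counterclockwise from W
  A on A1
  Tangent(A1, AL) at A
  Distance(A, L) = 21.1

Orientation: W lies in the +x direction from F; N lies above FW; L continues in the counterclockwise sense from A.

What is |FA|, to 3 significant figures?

60.4

The tangent condition forces NW to be normal to FW, so N = W + (0, 11.2) = (48.9, 11.2). On A1, W sits at bearing -90° from N; a 130° counterclockwise sweep puts A at bearing 40°, so A = N + 11.2·(cos 40°, sin 40°) = (57.5, 18.4). Then |FA| = |A − F| = 60.4.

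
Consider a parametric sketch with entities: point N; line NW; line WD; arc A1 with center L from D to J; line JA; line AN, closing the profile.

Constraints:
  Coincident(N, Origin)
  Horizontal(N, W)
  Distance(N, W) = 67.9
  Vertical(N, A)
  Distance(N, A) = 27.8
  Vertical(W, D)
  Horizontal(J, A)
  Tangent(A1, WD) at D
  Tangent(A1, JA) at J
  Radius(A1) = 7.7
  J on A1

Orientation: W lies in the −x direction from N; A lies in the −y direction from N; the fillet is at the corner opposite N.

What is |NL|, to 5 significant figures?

63.467

NA is vertical with |NA| = 27.8 and A on the −y side, so A = (0.0000, -27.800). The virtual corner opposite N is at (-67.900, -27.800). Since A1 is tangent to WD there, LD ⟂ WD and A1 meets JA tangentially, so LJ is at right angles to JA, with radius 7.7, so the center L sits 7.7 in from both sides at L = (-60.200, -20.100). Then |NL| = |L − N| = 63.467.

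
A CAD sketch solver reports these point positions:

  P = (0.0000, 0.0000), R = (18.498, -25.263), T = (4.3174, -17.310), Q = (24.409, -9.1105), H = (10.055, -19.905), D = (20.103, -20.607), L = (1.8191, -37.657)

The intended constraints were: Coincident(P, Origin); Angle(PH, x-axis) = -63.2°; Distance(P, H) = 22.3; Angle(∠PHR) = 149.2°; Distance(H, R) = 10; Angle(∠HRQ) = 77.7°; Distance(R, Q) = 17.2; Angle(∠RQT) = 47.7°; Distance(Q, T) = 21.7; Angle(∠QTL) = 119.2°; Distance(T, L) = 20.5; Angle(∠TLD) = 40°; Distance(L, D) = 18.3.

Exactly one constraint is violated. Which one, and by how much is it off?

Distance(L, D) = 18.3 — off by 6.70.

P = (0.00, 0.00) ✓; PH at -63.20° ✓; |PH| = 22.30 ✓; ∠PHR = 149.2° ✓; |HR| = 10.00 ✓; ∠HRQ = 77.70° ✓; |RQ| = 17.20 ✓; ∠RQT = 47.70° ✓; |QT| = 21.70 ✓; ∠QTL = 119.2° ✓; |TL| = 20.50 ✓; ∠TLD = 40.00° ✓; |LD| = 25.00 ✗.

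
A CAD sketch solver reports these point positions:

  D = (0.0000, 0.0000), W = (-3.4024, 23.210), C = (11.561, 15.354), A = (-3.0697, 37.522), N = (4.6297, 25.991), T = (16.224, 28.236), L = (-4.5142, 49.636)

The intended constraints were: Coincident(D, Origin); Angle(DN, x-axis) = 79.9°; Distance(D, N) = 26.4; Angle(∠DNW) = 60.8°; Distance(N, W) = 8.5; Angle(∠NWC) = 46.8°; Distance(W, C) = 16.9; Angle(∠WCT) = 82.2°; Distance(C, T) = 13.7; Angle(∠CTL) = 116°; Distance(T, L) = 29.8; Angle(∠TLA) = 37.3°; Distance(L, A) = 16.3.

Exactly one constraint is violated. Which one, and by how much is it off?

Distance(L, A) = 16.3 — off by 4.10.

D = (0.00, 0.00) ✓; DN at 79.90° ✓; |DN| = 26.40 ✓; ∠DNW = 60.80° ✓; |NW| = 8.500 ✓; ∠NWC = 46.80° ✓; |WC| = 16.90 ✓; ∠WCT = 82.20° ✓; |CT| = 13.70 ✓; ∠CTL = 116.0° ✓; |TL| = 29.80 ✓; ∠TLA = 37.30° ✓; |LA| = 12.20 ✗.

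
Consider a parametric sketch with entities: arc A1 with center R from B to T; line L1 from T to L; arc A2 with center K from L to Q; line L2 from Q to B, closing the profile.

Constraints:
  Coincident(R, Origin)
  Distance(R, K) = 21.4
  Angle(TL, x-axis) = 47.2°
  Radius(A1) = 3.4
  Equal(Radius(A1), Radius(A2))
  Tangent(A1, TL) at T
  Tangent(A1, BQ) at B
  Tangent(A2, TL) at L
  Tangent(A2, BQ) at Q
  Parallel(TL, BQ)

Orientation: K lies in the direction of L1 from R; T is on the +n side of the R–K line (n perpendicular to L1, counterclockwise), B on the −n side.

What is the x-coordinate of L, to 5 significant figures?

12.045

The slot axis is L1's direction at 47.2°, so u = (cos 47.2°, sin 47.2°) = (0.67944, 0.73373) and n = (−sin 47.2°, cos 47.2°) = (-0.73373, 0.67944). R is at the origin and K lies 21.4 along u from R, so K = 21.4·u = (14.540, 15.702). Tangency of A1 to both parallel lines with radius 3.4 puts T and B at R ± 3.4·n: T = (-2.4947, 2.3101), B = (2.4947, -2.3101). Equal radii place L and Q the same way about K: L = K + 3.4·n = (12.045, 18.012), Q = K − 3.4·n = (17.035, 13.392). So L.x = 12.045.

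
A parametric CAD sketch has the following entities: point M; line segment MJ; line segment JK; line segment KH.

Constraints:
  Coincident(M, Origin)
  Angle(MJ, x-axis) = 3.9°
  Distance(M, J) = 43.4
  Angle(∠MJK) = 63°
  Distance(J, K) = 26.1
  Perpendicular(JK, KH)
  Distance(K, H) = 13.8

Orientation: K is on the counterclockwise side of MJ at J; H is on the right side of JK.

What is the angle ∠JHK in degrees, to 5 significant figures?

62.133°

M is at the origin; MJ runs at 3.9° with length 43.4, so J = 43.4·(cos 3.9°, sin 3.9°) = (43.299, 2.9519). ∠MJK = 63.0°, so JK runs at 3.9° + (180° − 63.0°) = 120.90° from the x-axis; with |JK| = 26.1, K = J + 26.1·(cos 120.90°, sin 120.90°) = (29.896, 25.347). JK ⟂ KH; with |KH| = 13.8 on the right of JK, H = K + 13.8·(0.85806, 0.51354) = (41.737, 32.434). Then cos ∠JHK = HJ·HK / (|HJ||HK|), giving 62.133°.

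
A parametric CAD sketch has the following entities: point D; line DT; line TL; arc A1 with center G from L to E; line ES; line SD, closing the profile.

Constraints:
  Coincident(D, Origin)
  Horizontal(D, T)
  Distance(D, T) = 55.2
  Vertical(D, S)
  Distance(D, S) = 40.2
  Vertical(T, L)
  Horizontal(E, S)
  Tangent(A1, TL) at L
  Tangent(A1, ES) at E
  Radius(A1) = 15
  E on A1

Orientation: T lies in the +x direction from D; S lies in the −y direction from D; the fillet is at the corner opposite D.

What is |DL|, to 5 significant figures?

60.680

The virtual corner opposite D is at (55.200, -40.200). The tangent condition forces GL to be normal to TL and A1 meets ES tangentially, so GE is at right angles to ES, with radius 15.0, so the center G sits 15.0 in from both sides at G = (40.200, -25.200). That places the tangent points at L = (55.200, -25.200) on TL and E = (40.200, -40.200) on ES. Then |DL| = |L − D| = 60.680.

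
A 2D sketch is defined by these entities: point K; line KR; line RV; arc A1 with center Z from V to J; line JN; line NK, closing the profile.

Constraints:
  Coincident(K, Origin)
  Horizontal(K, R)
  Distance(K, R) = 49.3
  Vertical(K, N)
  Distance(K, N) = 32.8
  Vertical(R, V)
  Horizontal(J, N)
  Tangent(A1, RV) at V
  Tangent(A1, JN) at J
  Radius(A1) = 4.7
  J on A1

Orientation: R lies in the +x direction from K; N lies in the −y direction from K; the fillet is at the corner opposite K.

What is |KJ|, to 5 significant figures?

55.362

The virtual corner opposite K is at (49.300, -32.800). A1 meets RV tangentially, so ZV is at right angles to RV and since A1 is tangent to JN there, ZJ ⟂ JN, with radius 4.7, so the center Z sits 4.7 in from both sides at Z = (44.600, -28.100). That places the tangent points at V = (49.300, -28.100) on RV and J = (44.600, -32.800) on JN. Then |KJ| = |J − K| = 55.362.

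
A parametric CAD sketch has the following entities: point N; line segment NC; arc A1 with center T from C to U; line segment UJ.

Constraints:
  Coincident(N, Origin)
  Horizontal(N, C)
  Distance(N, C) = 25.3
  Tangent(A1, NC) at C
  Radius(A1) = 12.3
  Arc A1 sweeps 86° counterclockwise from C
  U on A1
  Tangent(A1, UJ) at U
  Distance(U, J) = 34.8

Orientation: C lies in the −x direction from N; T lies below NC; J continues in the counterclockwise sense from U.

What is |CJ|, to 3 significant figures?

48.4

N is at the origin; NC is horizontal with |NC| = 25.3 and C on the −x side, so C = (-25.3, 0.00). Tangency of A1 to NC means the radius TC is perpendicular to NC, so T = C + (0, -12.3) = (-25.3, -12.3). On A1, C sits at bearing 90° from T; an 86° counterclockwise sweep puts U at bearing 176°, so U = T + 12.3·(cos 176°, sin 176°) = (-37.6, -11.4). A1 meets UJ tangentially, so TU is at right angles to UJ, so UJ runs along (−sin 176°, cos 176°); with |UJ| = 34.8, J = (-40.0, -46.2). Then |CJ| = |J − C| = 48.4.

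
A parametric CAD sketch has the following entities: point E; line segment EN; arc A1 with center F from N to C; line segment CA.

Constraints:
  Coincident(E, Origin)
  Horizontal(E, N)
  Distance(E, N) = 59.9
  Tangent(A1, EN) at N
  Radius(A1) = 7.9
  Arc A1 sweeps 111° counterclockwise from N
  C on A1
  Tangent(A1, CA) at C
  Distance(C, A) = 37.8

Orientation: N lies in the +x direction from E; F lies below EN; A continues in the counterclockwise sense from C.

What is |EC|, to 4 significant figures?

53.61

A1 meets EN tangentially, so FN is at right angles to EN, so F = N + (0, -7.9) = (59.90, -7.900). On A1, N sits at bearing 90° from F; a 111° counterclockwise sweep puts C at bearing 201°, so C = F + 7.9·(cos 201°, sin 201°) = (52.52, -10.73). Then |EC| = |C − E| = 53.61.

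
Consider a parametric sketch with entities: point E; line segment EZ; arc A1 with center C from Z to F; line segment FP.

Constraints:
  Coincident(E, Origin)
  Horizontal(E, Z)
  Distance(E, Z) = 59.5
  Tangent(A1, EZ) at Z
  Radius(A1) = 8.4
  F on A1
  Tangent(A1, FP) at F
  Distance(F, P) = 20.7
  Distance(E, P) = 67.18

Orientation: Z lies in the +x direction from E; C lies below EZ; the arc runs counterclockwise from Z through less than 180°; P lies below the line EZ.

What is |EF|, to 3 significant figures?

53.0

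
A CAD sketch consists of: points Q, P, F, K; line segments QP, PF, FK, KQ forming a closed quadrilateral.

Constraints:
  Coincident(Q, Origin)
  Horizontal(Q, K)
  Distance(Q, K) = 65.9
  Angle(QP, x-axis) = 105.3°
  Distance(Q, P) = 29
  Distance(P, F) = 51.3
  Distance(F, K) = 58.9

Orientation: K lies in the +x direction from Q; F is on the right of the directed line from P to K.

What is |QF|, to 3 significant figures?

22.6

Checks: |PF| = 51.30 ✓; |FK| = 58.90 ✓.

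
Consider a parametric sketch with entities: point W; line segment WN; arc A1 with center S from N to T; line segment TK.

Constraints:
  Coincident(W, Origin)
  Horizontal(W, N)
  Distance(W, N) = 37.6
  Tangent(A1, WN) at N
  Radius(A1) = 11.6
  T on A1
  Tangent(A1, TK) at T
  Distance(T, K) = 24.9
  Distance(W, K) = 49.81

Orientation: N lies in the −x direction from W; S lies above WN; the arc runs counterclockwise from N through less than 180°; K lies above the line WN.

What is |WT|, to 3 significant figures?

29.8

W is at the origin; W and N share the same y with |WN| = 37.6 and N on the −x side, so N = (-37.6, 0.00). Tangency of A1 to WN means the radius SN is perpendicular to WN, so S = N + (0, 11.6) = (-37.6, 11.6). Since ST ⟂ TK (tangency), |SK| = √(11.6² + 24.9²) = 27.5 regardless of where T sits on A1. So K lies on both circle(W, 49.81) and circle(S, 27.5); the above-WN intersection is K = (-31.7, 38.4). T is the foot of the tangent from K: T = (-26.3, 14.1).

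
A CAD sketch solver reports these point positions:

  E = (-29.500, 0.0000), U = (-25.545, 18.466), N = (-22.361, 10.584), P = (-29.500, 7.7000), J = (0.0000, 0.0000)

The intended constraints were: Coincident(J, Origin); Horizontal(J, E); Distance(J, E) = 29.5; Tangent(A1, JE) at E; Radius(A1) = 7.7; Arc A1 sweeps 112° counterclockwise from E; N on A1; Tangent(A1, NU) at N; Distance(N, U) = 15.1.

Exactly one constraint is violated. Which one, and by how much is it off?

Distance(N, U) = 15.1 — off by 6.60.

J = (0.00, 0.00) ✓; J.y = 0.00, E.y = 0.00 ✓; |JE| = 29.50 ✓; ∠(PE, EJ) = 90.00° ✓; |PE| = 7.700 ✓; bearing(P→N) − bearing(P→E) = 112.0° ✓; |PN| = 7.700 ✓; ∠(PN, NU) = 90.00° ✓; |NU| = 8.501 ✗.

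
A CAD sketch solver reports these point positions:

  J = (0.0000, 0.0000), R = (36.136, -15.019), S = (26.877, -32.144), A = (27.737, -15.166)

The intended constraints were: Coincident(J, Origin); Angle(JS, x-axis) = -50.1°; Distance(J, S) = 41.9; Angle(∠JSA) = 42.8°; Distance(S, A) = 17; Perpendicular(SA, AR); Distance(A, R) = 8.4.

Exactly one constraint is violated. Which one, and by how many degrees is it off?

Perpendicular(SA, AR) — off by 3.90°.

J = (0.00, 0.00) ✓; JS at -50.10° ✓; |JS| = 41.90 ✓; ∠JSA = 42.80° ✓; |SA| = 17.00 ✓; ∠(SA, AR) = 86.10° ✗; |AR| = 8.400 ✓.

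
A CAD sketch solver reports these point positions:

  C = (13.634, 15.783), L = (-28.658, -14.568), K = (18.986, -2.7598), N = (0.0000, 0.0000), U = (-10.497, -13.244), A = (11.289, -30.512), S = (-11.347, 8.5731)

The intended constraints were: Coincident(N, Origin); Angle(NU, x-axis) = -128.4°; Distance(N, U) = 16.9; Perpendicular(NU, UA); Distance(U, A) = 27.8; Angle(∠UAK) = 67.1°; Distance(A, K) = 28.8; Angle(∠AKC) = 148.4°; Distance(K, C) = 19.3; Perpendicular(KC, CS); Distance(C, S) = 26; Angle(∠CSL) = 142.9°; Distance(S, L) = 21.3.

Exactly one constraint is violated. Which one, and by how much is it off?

Distance(S, L) = 21.3 — off by 7.60.

N = (0.00, 0.00) ✓; NU at -128.4° ✓; |NU| = 16.90 ✓; ∠(NU, UA) = 90.00° ✓; |UA| = 27.80 ✓; ∠UAK = 67.10° ✓; |AK| = 28.80 ✓; ∠AKC = 148.4° ✓; |KC| = 19.30 ✓; ∠(KC, CS) = 90.00° ✓; |CS| = 26.00 ✓; ∠CSL = 142.9° ✓; |SL| = 28.90 ✗.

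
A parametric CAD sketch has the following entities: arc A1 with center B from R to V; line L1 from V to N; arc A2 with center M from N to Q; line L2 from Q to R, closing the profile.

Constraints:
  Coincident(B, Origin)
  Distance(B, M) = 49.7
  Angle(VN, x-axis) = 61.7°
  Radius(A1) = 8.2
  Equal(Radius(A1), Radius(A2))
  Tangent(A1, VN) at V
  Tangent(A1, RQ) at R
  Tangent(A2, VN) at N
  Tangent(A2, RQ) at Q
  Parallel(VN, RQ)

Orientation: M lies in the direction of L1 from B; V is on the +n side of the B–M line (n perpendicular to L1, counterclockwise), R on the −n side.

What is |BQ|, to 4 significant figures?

50.37

Tangency of A1 to both parallel lines with radius 8.2 puts V and R at B ± 8.2·n: V = (-7.220, 3.888), R = (7.220, -3.888). Equal radii place N and Q the same way about M: N = M + 8.2·n = (16.34, 47.65), Q = M − 8.2·n = (30.78, 39.87). Then |BQ| = |Q − B| = 50.37.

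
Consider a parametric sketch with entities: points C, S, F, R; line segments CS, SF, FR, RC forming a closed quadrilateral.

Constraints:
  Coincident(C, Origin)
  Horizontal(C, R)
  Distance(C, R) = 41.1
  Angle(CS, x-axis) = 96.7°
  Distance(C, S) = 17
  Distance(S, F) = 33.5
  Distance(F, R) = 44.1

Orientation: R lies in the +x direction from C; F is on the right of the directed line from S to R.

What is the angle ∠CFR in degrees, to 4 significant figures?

68.73°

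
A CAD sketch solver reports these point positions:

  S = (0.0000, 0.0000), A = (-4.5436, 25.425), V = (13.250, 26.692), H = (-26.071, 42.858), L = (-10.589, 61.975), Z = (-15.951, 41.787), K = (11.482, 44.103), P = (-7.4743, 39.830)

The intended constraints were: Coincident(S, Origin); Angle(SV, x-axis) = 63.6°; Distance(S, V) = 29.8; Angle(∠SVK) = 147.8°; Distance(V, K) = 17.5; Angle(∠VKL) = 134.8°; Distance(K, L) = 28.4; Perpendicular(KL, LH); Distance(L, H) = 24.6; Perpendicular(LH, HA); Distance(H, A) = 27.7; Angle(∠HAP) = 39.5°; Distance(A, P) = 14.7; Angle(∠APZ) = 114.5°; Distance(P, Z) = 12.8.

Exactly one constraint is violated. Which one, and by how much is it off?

Distance(P, Z) = 12.8 — off by 4.10.

S = (0.00, 0.00) ✓; SV at 63.60° ✓; |SV| = 29.80 ✓; ∠SVK = 147.8° ✓; |VK| = 17.50 ✓; ∠VKL = 134.8° ✓; |KL| = 28.40 ✓; ∠(KL, LH) = 90.00° ✓; |LH| = 24.60 ✓; ∠(LH, HA) = 90.00° ✓; |HA| = 27.70 ✓; ∠HAP = 39.50° ✓; |AP| = 14.70 ✓; ∠APZ = 114.5° ✓; |PZ| = 8.700 ✗.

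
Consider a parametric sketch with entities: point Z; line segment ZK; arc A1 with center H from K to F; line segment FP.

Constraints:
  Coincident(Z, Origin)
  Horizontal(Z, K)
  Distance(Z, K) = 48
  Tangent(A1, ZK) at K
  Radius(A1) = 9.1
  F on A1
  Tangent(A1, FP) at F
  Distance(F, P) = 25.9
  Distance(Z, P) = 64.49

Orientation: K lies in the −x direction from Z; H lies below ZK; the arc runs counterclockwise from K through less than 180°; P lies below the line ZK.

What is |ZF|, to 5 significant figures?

57.945

Checks: |HF| = 9.100 ✓; ∠(HF, FP) = 90.00° ✓; |FP| = 25.90 ✓; |ZP| = 64.49 ✓.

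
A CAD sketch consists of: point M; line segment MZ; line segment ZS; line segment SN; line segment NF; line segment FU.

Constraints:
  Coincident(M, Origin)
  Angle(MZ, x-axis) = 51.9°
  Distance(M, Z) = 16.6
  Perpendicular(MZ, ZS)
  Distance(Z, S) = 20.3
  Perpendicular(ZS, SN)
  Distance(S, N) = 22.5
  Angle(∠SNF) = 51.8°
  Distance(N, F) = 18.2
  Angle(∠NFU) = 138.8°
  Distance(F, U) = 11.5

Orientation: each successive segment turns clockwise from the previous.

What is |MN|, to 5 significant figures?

21.140

MZ ⟂ ZS, so ZS runs at -38.100°; with |ZS| = 20.3, S = (26.218, 0.53729). The perpendicularity gives SN at right angles to ZS, so SN runs at -128.10°; with |SN| = 22.5, N = (12.334, -17.169). Then |MN| = |N − M| = 21.140.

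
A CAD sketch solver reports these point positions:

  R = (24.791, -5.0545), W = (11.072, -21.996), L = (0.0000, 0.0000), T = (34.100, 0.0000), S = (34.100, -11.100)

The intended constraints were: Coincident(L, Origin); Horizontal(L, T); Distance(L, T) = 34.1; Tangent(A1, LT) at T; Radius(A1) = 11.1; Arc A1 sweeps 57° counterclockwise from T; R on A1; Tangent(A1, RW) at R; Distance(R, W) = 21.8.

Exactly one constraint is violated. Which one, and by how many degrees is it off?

Tangent(A1, RW) at R — off by 6.00°.

L = (0.00, 0.00) ✓; L.y = 0.00, T.y = 0.00 ✓; |LT| = 34.10 ✓; ∠(ST, TL) = 90.00° ✓; |ST| = 11.10 ✓; bearing(S→R) − bearing(S→T) = 57.00° ✓; |SR| = 11.10 ✓; ∠(SR, RW) = 96.00° ✗; |RW| = 21.80 ✓.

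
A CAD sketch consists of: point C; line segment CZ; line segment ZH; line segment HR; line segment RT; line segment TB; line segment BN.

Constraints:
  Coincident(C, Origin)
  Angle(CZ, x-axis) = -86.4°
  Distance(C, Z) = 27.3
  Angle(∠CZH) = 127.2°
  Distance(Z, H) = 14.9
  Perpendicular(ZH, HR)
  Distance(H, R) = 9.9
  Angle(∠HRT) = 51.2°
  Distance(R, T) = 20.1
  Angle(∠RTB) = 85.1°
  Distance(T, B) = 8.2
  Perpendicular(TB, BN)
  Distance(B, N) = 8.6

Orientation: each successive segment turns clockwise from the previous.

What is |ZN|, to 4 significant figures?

11.44

∠RTB = 85.1° gives TB at -92.90° from the x-axis; with |TB| = 8.2, B = (3.639, -36.98). The perpendicularity gives BN at right angles to TB, so BN runs at 177.1°; with |BN| = 8.6, N = (-4.950, -36.54). Then |ZN| = |N − Z| = 11.44.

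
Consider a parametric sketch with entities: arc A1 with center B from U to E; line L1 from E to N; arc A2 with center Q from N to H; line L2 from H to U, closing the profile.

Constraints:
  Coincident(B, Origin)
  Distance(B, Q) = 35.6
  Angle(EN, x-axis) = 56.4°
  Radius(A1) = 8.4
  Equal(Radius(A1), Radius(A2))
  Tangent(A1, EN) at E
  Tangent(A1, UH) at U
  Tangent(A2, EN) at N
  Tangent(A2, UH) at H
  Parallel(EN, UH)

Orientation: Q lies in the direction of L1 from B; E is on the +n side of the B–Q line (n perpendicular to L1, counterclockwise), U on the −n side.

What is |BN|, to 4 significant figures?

36.58

The slot axis is L1's direction at 56.4°, so u = (cos 56.4°, sin 56.4°) = (0.5534, 0.8329) and n = (−sin 56.4°, cos 56.4°) = (-0.8329, 0.5534). B is at the origin and Q lies 35.6 along u from B, so Q = 35.6·u = (19.70, 29.65). Tangency of A1 to both parallel lines with radius 8.4 puts E and U at B ± 8.4·n: E = (-6.997, 4.648), U = (6.997, -4.648). Equal radii place N and H the same way about Q: N = Q + 8.4·n = (12.70, 34.30), H = Q − 8.4·n = (26.70, 25.00). Then |BN| = |N − B| = 36.58.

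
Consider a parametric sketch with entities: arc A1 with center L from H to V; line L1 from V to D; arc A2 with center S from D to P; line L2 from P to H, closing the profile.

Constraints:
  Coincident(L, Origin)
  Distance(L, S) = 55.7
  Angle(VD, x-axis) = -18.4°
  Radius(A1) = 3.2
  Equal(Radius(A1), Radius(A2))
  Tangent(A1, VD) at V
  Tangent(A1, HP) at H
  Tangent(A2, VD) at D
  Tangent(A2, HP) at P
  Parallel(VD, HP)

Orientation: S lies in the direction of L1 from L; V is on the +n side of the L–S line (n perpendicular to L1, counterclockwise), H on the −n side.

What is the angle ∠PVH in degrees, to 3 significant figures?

83.4°

The slot axis is L1's direction at -18.4°, so u = (cos -18.4°, sin -18.4°) = (0.949, -0.316) and n = (−sin -18.4°, cos -18.4°) = (0.316, 0.949). L is at the origin and S lies 55.7 along u from L, so S = 55.7·u = (52.9, -17.6). Tangency of A1 to both parallel lines with radius 3.2 puts V and H at L ± 3.2·n: V = (1.01, 3.04), H = (-1.01, -3.04). Equal radii place D and P the same way about S: D = S + 3.2·n = (53.9, -14.5), P = S − 3.2·n = (51.8, -20.6). Then cos ∠PVH = VP·VH / (|VP||VH|), giving 83.4°.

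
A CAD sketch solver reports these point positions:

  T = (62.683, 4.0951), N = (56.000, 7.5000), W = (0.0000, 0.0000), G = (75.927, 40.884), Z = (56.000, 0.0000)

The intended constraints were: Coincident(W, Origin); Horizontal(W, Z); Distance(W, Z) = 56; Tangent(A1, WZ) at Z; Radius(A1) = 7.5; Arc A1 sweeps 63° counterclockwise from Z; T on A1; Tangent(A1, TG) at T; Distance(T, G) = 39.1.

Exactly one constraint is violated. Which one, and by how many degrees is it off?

Tangent(A1, TG) at T — off by 7.20°.

W = (0.00, 0.00) ✓; W.y = 0.00, Z.y = 0.00 ✓; |WZ| = 56.00 ✓; ∠(NZ, ZW) = 90.00° ✓; |NZ| = 7.500 ✓; bearing(N→T) − bearing(N→Z) = 63.00° ✓; |NT| = 7.500 ✓; ∠(NT, TG) = 82.80° ✗; |TG| = 39.10 ✓.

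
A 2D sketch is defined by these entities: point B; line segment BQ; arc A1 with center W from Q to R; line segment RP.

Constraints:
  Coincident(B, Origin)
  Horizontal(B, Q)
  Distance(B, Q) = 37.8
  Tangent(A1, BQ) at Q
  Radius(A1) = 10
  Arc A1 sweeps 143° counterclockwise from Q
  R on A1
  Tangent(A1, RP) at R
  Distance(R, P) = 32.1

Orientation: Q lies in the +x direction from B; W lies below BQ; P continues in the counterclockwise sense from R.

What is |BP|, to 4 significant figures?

68.47

B is at the origin; B and Q share the same y with |BQ| = 37.8 and Q on the +x side, so Q = (37.80, 0.000). Tangency of A1 to BQ means the radius WQ is perpendicular to BQ, so W = Q + (0, -10) = (37.80, -10.00). On A1, Q sits at bearing 90° from W; a 143° counterclockwise sweep puts R at bearing 233°, so R = W + 10.0·(cos 233°, sin 233°) = (31.78, -17.99). Since A1 is tangent to RP there, WR ⟂ RP, so RP runs along (−sin 233°, cos 233°); with |RP| = 32.1, P = (57.42, -37.30). Then |BP| = |P − B| = 68.47.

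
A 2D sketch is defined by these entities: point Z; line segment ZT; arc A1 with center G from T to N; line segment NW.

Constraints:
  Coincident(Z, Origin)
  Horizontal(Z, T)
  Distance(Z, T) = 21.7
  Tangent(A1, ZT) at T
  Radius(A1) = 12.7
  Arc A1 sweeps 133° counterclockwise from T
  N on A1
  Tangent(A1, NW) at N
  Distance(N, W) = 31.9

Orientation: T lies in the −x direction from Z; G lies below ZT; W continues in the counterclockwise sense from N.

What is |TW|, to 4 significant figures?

46.40

Z is at the origin; ZT is horizontal with |ZT| = 21.7 and T on the −x side, so T = (-21.70, 0.000). The tangent condition forces GT to be normal to ZT, so G = T + (0, -12.7) = (-21.70, -12.70). On A1, T sits at bearing 90° from G; a 133° counterclockwise sweep puts N at bearing 223°, so N = G + 12.7·(cos 223°, sin 223°) = (-30.99, -21.36). A1 meets NW tangentially, so GN is at right angles to NW, so NW runs along (−sin 223°, cos 223°); with |NW| = 31.9, W = (-9.232, -44.69). Then |TW| = |W − T| = 46.40.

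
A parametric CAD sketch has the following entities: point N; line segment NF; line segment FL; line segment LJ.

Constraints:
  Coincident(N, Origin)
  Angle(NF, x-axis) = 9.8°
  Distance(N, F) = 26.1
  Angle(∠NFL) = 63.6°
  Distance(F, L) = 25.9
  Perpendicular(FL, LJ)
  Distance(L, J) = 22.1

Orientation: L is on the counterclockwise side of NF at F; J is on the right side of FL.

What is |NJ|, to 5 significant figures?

47.672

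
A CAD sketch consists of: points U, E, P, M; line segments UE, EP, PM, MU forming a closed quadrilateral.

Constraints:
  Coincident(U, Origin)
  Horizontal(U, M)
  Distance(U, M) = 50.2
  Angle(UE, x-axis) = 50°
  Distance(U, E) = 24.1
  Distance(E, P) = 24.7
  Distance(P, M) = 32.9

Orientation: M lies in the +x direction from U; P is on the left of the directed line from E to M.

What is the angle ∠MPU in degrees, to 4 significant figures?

74.17°

Checks: |EP| = 24.70 ✓; |PM| = 32.90 ✓.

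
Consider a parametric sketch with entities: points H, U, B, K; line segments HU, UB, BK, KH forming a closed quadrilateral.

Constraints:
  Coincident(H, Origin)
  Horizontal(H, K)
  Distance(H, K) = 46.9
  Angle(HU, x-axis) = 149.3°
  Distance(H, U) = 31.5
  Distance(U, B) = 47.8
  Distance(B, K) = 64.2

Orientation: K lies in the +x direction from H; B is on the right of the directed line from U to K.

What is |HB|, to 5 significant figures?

30.608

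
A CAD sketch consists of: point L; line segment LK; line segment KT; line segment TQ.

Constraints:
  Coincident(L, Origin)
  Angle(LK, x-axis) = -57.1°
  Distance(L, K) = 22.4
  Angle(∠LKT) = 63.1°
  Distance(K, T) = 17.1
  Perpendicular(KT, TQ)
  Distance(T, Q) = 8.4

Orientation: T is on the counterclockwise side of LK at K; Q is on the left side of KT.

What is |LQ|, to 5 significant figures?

13.510

∠LKT = 63.1°, so KT runs at -57.1° + (180° − 63.1°) = 59.800° from the x-axis; with |KT| = 17.1, T = K + 17.1·(cos 59.800°, sin 59.800°) = (20.769, -4.0284). The perpendicularity gives TQ at right angles to KT; with |TQ| = 8.4 on the left of KT, Q = T + 8.4·(-0.86427, 0.50302) = (13.509, 0.19698). Then |LQ| = |Q − L| = 13.510.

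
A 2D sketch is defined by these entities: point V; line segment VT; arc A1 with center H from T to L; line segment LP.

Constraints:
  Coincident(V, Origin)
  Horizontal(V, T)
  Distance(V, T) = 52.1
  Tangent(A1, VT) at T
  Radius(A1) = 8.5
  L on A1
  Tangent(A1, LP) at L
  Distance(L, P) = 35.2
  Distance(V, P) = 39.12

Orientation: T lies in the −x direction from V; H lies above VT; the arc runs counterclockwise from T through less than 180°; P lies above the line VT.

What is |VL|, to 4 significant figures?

45.51

Checks: |HL| = 8.500 ✓; ∠(HL, LP) = 90.00° ✓; |LP| = 35.20 ✓; |VP| = 39.12 ✓.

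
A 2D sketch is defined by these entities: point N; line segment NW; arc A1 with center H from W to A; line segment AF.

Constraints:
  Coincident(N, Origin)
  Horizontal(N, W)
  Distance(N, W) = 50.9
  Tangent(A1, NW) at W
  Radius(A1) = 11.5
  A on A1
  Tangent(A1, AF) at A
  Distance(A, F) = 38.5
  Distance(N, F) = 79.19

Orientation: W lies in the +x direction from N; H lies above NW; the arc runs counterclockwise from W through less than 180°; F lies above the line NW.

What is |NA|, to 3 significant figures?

63.5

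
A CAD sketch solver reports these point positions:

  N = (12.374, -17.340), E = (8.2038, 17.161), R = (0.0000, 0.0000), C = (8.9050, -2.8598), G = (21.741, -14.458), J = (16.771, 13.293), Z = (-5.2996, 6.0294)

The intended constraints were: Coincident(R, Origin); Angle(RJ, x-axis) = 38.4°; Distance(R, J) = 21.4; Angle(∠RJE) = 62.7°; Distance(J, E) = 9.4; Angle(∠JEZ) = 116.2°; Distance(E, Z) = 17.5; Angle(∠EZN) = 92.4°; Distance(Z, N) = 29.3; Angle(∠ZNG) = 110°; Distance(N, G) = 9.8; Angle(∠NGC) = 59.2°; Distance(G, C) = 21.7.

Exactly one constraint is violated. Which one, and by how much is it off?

Distance(G, C) = 21.7 — off by 4.40.

R = (0.00, 0.00) ✓; RJ at 38.40° ✓; |RJ| = 21.40 ✓; ∠RJE = 62.70° ✓; |JE| = 9.400 ✓; ∠JEZ = 116.2° ✓; |EZ| = 17.50 ✓; ∠EZN = 92.40° ✓; |ZN| = 29.30 ✓; ∠ZNG = 110.0° ✓; |NG| = 9.800 ✓; ∠NGC = 59.20° ✓; |GC| = 17.30 ✗.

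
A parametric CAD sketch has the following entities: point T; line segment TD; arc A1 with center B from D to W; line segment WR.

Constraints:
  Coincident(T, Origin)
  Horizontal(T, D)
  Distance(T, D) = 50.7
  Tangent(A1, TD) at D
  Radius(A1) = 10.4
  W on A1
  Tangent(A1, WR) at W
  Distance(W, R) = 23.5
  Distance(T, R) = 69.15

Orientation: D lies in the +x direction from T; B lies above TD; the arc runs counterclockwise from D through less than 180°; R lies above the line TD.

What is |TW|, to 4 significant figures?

62.05

Checks: |BD| = 10.40 ✓; |BW| = 10.40 ✓; ∠(BW, WR) = 90.00° ✓; |WR| = 23.50 ✓; |TR| = 69.15 ✓.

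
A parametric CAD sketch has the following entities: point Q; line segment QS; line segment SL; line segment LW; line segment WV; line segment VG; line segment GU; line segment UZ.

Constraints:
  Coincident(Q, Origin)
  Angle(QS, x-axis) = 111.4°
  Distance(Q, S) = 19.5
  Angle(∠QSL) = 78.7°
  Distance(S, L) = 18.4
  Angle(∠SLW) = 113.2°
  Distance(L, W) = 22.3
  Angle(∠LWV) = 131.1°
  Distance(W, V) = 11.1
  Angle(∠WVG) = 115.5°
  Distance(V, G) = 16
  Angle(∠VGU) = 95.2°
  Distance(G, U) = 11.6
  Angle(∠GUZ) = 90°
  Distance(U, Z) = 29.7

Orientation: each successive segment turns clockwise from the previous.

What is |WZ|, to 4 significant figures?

8.825

Q is at the origin; QS runs at 111.4° with length 19.5, so S = (-7.115, 18.16). ∠QSL = 78.7° gives SL at 10.10° from the x-axis; with |SL| = 18.4, L = (11.00, 21.38). ∠SLW = 113.2° gives LW at -56.70° from the x-axis; with |LW| = 22.3, W = (23.24, 2.744). ∠LWV = 131.1° gives WV at -105.6° from the x-axis; with |WV| = 11.1, V = (20.26, -7.947). ∠WVG = 115.5° gives VG at -170.1° from the x-axis; with |VG| = 16.0, G = (4.496, -10.70). ∠VGU = 95.2° gives GU at 105.1° from the x-axis; with |GU| = 11.6, U = (1.474, 0.5013). ∠GUZ = 90.0° gives UZ at 15.10° from the x-axis; with |UZ| = 29.7, Z = (30.15, 8.238). Then |WZ| = |Z − W| = 8.825.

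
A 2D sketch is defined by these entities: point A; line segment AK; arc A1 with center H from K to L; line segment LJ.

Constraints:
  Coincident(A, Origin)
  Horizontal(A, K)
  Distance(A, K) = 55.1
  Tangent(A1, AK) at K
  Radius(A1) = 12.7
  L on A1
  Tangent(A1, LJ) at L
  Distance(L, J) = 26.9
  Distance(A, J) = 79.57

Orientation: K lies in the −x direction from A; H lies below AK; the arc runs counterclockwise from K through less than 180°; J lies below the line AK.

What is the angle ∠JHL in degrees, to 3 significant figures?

64.7°

Checks: |HL| = 12.70 ✓; ∠(HL, LJ) = 90.00° ✓; |LJ| = 26.90 ✓; |AJ| = 79.57 ✓.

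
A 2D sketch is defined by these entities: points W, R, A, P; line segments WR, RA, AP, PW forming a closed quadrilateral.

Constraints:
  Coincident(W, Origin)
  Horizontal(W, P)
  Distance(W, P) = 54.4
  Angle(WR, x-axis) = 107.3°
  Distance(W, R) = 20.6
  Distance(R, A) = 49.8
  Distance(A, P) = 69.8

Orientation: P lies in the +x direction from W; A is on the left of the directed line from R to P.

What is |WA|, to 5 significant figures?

64.888

Checks: WR at 107.3° ✓; |RA| = 49.80 ✓; |AP| = 69.80 ✓.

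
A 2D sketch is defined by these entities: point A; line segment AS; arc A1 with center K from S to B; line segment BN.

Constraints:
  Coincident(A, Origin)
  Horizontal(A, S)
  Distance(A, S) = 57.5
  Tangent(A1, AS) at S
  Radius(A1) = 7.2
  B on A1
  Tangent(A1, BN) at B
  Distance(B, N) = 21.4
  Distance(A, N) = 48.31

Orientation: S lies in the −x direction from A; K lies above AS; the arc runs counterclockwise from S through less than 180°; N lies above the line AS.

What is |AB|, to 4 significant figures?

51.12

A is at the origin; A and S share the same y with |AS| = 57.5 and S on the −x side, so S = (-57.50, 0.000). Since A1 is tangent to AS there, KS ⟂ AS, so K = S + (0, 7.2) = (-57.50, 7.200). Since KB ⟂ BN (tangency), |KN| = √(7.2² + 21.4²) = 22.58 regardless of where B sits on A1. So N lies on both circle(A, 48.31) and circle(K, 22.58); the above-AS intersection is N = (-42.09, 23.71). B is the foot of the tangent from N: B = (-50.94, 4.222).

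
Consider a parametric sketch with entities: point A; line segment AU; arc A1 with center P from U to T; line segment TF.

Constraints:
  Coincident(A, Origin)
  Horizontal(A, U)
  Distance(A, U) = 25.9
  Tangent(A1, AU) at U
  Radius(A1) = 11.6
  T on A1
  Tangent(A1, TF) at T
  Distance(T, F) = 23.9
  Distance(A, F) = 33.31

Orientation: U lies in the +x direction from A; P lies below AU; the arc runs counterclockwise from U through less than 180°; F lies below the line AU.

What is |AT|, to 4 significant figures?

17.10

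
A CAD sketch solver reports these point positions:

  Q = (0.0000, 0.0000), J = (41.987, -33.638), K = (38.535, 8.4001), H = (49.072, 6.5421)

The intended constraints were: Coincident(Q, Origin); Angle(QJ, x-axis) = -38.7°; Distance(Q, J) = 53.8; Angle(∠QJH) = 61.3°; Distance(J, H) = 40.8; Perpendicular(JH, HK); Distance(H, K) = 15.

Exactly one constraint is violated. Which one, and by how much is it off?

Distance(H, K) = 15 — off by 4.30.

Q = (0.00, 0.00) ✓; QJ at -38.70° ✓; |QJ| = 53.80 ✓; ∠QJH = 61.30° ✓; |JH| = 40.80 ✓; ∠(JH, HK) = 90.00° ✓; |HK| = 10.70 ✗.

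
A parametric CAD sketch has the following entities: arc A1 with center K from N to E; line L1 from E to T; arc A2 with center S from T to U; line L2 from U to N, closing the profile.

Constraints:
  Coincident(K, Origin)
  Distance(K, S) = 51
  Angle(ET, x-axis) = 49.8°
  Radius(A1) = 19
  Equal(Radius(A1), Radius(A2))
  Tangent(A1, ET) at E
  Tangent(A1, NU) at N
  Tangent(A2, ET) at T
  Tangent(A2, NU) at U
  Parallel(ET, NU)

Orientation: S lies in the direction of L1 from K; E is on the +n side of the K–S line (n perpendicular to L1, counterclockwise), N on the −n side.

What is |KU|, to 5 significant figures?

54.424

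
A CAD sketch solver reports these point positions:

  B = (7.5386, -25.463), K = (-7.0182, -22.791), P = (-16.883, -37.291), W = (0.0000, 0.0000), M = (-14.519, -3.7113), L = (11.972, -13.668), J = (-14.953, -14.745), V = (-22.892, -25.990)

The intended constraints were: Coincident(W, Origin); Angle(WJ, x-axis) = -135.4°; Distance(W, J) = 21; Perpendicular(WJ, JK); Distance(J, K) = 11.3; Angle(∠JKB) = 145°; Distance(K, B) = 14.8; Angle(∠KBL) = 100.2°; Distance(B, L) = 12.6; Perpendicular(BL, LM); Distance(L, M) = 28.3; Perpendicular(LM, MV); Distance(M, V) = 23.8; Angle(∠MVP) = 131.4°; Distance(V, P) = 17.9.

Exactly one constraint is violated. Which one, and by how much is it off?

Distance(V, P) = 17.9 — off by 5.10.

W = (0.00, 0.00) ✓; WJ at -135.4° ✓; |WJ| = 21.00 ✓; ∠(WJ, JK) = 90.00° ✓; |JK| = 11.30 ✓; ∠JKB = 145.0° ✓; |KB| = 14.80 ✓; ∠KBL = 100.2° ✓; |BL| = 12.60 ✓; ∠(BL, LM) = 90.00° ✓; |LM| = 28.30 ✓; ∠(LM, MV) = 90.00° ✓; |MV| = 23.80 ✓; ∠MVP = 131.4° ✓; |VP| = 12.80 ✗.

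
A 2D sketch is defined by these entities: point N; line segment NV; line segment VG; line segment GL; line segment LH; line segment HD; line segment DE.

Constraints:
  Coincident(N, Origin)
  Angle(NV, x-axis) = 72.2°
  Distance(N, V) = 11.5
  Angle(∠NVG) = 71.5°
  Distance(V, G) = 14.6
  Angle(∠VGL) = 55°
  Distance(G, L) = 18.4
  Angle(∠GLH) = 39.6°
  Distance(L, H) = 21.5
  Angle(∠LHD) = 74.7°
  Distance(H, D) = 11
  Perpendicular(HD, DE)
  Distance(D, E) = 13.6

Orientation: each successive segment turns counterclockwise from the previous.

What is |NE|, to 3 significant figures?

7.20

N is at the origin; NV runs at 72.2° with length 11.5, so V = (3.52, 10.9). ∠NVG = 71.5° gives VG at -179° from the x-axis; with |VG| = 14.6, G = (-11.1, 10.8). ∠VGL = 55.0° gives GL at -54.3° from the x-axis; with |GL| = 18.4, L = (-0.346, -4.17). ∠GLH = 39.6° gives LH at 86.1° from the x-axis; with |LH| = 21.5, H = (1.12, 17.3). ∠LHD = 74.7° gives HD at -169° from the x-axis; with |HD| = 11.0, D = (-9.67, 15.1). The perpendicularity gives DE at right angles to HD, so DE runs at -78.6°; with |DE| = 13.6, E = (-6.98, 1.77). Then |NE| = |E − N| = 7.20.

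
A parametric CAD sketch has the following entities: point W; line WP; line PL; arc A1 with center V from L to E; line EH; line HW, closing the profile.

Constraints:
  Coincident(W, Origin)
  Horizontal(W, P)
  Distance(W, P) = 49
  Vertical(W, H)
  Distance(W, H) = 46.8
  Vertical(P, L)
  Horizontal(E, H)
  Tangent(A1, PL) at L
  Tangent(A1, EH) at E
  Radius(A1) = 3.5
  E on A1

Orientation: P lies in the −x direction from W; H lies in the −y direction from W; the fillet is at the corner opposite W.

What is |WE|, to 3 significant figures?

65.3

W is at the origin; WP is horizontal with |WP| = 49.0 and P on the −x side, so P = (-49.0, 0.00). WH is vertical with |WH| = 46.8 and H on the −y side, so H = (0.00, -46.8). The virtual corner opposite W is at (-49.0, -46.8). Tangency of A1 to PL means the radius VL is perpendicular to PL and A1 meets EH tangentially, so VE is at right angles to EH, with radius 3.5, so the center V sits 3.5 in from both sides at V = (-45.5, -43.3). That places the tangent points at L = (-49.0, -43.3) on PL and E = (-45.5, -46.8) on EH. Then |WE| = |E − W| = 65.3.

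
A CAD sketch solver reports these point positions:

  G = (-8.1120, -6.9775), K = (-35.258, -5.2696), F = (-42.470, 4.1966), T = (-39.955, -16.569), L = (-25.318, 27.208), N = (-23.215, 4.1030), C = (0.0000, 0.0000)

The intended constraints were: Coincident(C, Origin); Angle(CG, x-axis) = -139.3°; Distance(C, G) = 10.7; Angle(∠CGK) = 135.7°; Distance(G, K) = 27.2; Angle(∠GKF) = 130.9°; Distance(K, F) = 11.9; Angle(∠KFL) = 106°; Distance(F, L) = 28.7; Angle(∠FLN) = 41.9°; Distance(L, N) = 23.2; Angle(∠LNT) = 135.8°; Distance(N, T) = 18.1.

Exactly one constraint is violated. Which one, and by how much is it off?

Distance(N, T) = 18.1 — off by 8.50.

C = (0.00, 0.00) ✓; CG at -139.3° ✓; |CG| = 10.70 ✓; ∠CGK = 135.7° ✓; |GK| = 27.20 ✓; ∠GKF = 130.9° ✓; |KF| = 11.90 ✓; ∠KFL = 106.0° ✓; |FL| = 28.70 ✓; ∠FLN = 41.90° ✓; |LN| = 23.20 ✓; ∠LNT = 135.8° ✓; |NT| = 26.60 ✗.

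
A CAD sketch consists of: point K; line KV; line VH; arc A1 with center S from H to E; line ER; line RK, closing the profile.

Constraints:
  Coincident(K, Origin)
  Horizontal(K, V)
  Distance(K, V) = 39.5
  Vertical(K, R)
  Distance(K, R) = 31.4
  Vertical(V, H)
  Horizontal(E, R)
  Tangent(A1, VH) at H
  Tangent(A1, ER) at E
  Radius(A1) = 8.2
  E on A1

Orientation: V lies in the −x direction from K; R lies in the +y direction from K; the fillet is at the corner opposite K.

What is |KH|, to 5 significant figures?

45.809

K is at the origin; K and V share the same y with |KV| = 39.5 and V on the −x side, so V = (-39.500, 0.0000). KR is vertical with |KR| = 31.4 and R on the +y side, so R = (0.0000, 31.400). The virtual corner opposite K is at (-39.500, 31.400). Since A1 is tangent to VH there, SH ⟂ VH and tangency of A1 to ER means the radius SE is perpendicular to ER, with radius 8.2, so the center S sits 8.2 in from both sides at S = (-31.300, 23.200). That places the tangent points at H = (-39.500, 23.200) on VH and E = (-31.300, 31.400) on ER. Then |KH| = |H − K| = 45.809.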